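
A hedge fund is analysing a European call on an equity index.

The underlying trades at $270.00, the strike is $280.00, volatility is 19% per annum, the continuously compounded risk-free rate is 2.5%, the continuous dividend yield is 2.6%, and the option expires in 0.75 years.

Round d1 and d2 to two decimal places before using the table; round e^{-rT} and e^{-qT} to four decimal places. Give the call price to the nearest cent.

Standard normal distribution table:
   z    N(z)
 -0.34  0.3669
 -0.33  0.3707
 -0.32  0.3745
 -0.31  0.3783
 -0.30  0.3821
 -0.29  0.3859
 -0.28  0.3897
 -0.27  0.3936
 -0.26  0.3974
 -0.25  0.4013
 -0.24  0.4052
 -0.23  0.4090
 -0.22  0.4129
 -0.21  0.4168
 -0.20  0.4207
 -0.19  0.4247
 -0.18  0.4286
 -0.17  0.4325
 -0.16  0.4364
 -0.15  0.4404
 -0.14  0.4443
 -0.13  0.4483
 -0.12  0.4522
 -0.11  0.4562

$13.69

T = 0.75;  σ√T = 0.1645
d₁ = [ln(270/280) + (0.025 − 0.026 + ½·0.19²)·0.75] / (σ√T) = (-0.0364 + 0.0128) / 0.1645 = -0.1433 ≈ -0.14
d₂ = -0.1433 − 0.1645 = -0.3079 ≈ -0.31
exp(−qT) = exp(−0.026·0.75) = 0.9807;  exp(−rT) = exp(−0.025·0.75) = 0.9814
N(d₁) = N(-0.14) = 0.4443;  N(d₂) = N(-0.31) = 0.3783
C = 270·0.9807·0.4443 − 280·0.9814·0.3783 = 117.6458 − 103.9538 = 13.6919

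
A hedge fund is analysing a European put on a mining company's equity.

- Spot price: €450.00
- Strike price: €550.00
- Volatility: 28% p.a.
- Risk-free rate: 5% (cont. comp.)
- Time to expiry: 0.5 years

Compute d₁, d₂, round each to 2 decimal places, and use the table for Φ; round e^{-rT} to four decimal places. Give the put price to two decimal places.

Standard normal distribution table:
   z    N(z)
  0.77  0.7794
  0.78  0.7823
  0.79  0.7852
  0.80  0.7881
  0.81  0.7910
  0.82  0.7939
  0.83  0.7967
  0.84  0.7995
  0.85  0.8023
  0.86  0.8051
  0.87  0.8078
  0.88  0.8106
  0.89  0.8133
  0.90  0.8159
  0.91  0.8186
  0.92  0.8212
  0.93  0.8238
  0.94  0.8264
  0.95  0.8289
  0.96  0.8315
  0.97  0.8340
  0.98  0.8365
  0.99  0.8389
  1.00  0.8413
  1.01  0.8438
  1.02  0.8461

€96.66

σ√T = 0.28·√0.5 = 0.1980
d₁ = [ln(450/550) + (0.05 + ½·0.28²)·0.5] / (σ√T) = (-0.2007 + 0.0446) / 0.1980 = -0.7883 → -0.79
d₂ = -0.7883 − 0.1980 = -0.9863 → -0.99
exp(−rT) = exp(−0.05·0.5) = 0.9753
P = 550·0.9753·N(0.99) − 450·N(0.79) = 550·0.9753·0.8389 − 450·0.7852 = 449.9985 − 353.3400 = 96.6585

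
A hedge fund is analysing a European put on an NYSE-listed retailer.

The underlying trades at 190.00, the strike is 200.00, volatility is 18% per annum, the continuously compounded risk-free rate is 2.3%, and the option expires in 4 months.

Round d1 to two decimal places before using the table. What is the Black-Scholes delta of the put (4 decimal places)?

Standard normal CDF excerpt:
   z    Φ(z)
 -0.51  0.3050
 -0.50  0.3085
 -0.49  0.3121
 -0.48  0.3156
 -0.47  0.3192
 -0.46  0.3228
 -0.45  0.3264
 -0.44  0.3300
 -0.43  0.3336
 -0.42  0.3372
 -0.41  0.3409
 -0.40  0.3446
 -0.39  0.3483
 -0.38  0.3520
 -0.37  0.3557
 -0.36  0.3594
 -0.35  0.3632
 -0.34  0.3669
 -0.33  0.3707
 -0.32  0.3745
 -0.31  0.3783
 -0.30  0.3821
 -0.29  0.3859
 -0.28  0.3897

T = 0.3333;  σ√T = 0.1039
ln(S/K) + (r + σ²/2)T = ln(190/200) + (0.023 + 0.18²/2)·0.3333 = -0.0513 + 0.0131 = -0.0382
d₁ = -0.0382 / 0.1039 = -0.3678 which rounds to -0.37
N(d₁) = N(-0.37) = 0.3557
Δ_put = N(d₁) − 1 = 0.3557 − 1 = -0.6443

-0.6443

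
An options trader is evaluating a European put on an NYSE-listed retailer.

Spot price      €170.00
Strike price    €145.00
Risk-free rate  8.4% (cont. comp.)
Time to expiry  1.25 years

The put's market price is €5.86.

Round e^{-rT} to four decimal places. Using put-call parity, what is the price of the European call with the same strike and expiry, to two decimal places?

e^(−rT) = e^(−0.084·1.25) = 0.9003
Put-call parity: C − P = S − K·e^(−rT) = 170 − 145·0.9003 = 170 − 130.5435 = 39.4565
C = P + (C − P) = 5.86 + (39.4565) = 45.3165

€45.32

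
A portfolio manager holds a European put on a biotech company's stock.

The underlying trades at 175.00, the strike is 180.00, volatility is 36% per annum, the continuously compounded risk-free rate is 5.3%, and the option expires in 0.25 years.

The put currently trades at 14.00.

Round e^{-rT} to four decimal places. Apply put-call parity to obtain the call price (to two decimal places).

e^(−rT) = e^(−0.053·0.25) = 0.9868
Put-call parity: C − P = S − K·e^(−rT) = 175 − 180·0.9868 = 175 − 177.6240 = -2.6240
C = P + (C − P) = 14.00 + (-2.6240) = 11.3760

11.38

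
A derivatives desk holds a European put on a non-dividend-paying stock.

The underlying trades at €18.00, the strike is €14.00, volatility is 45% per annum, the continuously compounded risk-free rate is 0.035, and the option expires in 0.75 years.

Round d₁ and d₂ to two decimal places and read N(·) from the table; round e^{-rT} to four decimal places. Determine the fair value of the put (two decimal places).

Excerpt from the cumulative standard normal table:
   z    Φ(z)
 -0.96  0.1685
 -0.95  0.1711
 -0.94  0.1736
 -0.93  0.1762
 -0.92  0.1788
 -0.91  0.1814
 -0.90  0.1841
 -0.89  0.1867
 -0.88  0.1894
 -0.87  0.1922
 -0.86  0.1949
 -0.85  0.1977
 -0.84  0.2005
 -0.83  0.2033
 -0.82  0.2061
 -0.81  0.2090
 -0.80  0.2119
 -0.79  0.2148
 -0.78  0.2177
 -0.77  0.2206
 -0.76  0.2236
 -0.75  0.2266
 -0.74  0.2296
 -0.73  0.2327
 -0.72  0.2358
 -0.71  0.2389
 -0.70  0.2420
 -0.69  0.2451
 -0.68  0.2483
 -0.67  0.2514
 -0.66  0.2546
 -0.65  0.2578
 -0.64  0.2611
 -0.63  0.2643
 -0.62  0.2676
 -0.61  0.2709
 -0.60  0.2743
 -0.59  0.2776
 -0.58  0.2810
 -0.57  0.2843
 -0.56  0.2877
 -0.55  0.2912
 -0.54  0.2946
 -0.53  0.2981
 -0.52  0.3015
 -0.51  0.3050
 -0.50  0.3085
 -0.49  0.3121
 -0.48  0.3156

€0.85

σ√T = 0.45 × 0.8660 = 0.3897
d₁ = [ln(18/14) + (0.035 + ½·0.45²)·0.75] / (σ√T) = (0.2513 + 0.1022) / 0.3897 = 0.9071 which rounds to 0.91
d₂ = 0.9071 − 0.3897 = 0.5174 which rounds to 0.52
e^(−rT) = e^(−0.035·0.75) = 0.9741
N(−d₂) = N(-0.52) = 0.3015;  N(−d₁) = N(-0.91) = 0.1814
P = 14·0.9741·0.3015 − 18·0.1814 = 4.1117 − 3.2652 = 0.8465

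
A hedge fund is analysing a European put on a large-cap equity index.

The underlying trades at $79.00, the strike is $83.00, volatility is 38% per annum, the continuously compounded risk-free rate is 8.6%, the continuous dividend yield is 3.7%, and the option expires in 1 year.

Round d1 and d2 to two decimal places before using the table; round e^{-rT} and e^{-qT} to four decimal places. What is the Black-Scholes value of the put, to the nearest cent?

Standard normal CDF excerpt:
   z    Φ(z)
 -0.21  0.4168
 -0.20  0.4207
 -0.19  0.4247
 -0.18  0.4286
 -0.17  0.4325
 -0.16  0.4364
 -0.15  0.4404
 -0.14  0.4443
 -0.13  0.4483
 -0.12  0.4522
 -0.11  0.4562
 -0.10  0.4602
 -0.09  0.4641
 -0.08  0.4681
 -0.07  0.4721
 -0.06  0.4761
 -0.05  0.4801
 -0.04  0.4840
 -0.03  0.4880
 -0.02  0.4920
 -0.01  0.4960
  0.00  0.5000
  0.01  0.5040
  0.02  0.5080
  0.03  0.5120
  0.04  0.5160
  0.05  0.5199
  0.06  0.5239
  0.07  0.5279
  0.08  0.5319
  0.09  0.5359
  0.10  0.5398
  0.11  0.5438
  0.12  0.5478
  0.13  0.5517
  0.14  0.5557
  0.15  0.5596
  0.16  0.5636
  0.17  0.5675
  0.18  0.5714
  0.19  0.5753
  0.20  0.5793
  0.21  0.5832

T = 1;  σ√T = 0.3800
ln(S/K) + (r − q + σ²/2)T = ln(79/83) + (0.086 − 0.037 + 0.38²/2)·1 = -0.0494 + 0.1212 = 0.0718
d₁ = 0.0718 / 0.3800 = 0.1890 → 0.19
d₂ = d₁ − σ√T = 0.1890 − 0.3800 = -0.1910 → -0.19
exp(−qT) = exp(−0.037·1) = 0.9637;  exp(−rT) = exp(−0.086·1) = 0.9176
N(−d₂) = N(0.19) = 0.5753;  N(−d₁) = N(-0.19) = 0.4247
P = 83·0.9176·0.5753 − 79·0.9637·0.4247 = 43.8153 − 32.3334 = 11.4819

$11.48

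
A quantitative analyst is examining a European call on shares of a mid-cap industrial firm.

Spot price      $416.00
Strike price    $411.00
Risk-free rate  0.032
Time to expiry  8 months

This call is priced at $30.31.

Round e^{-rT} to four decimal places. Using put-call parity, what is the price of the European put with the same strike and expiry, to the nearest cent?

$16.64

e^(−rT) = e^(−0.032·0.6667) = 0.9789
Put-call parity: C − P = S − K·e^(−rT) = 416 − 411·0.9789 = 416 − 402.3279 = 13.6721
P = C − (C − P) = 30.31 − (13.6721) = 16.6379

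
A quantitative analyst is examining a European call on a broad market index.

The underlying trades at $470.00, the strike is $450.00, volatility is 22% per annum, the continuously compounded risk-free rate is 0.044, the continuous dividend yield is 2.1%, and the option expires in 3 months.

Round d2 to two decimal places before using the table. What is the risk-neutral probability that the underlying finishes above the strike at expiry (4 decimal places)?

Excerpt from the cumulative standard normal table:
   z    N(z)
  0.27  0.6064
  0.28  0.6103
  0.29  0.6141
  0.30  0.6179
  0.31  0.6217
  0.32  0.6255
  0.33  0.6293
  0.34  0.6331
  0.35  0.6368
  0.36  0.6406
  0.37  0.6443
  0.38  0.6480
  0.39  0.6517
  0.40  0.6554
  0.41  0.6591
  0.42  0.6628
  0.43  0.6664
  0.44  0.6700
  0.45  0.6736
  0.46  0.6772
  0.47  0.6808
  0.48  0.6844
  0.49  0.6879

0.6517

σ√T = 0.22 × 0.5000 = 0.1100
d₁ = [ln(470/450) + (0.044 − 0.021 + ½·0.22²)·0.25] / (σ√T) = (0.0435 + 0.0118) / 0.1100 = 0.5026 which rounds to 0.50
d₂ = 0.5026 − 0.1100 = 0.3926 which rounds to 0.39
Pr(exercise) under Q = N(d₂) = 0.6517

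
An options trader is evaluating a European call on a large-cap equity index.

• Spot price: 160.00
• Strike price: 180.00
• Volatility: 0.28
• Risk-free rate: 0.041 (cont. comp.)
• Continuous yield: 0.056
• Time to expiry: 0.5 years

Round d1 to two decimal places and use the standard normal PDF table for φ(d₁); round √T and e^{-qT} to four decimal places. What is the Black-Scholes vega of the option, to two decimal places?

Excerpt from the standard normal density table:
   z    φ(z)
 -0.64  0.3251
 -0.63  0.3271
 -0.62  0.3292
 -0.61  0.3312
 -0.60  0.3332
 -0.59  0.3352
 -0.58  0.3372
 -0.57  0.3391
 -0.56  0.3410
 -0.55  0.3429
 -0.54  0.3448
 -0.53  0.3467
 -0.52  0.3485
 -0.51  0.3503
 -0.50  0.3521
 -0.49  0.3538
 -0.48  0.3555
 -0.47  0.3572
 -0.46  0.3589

38.14

σ√T = 0.28 × 0.7071 = 0.1980
d₁ = [ln(160/180) + (0.041 − 0.056 + 0.28²/2)·0.5] / 0.1980 = [-0.1178 + 0.0121] / 0.1980 = -0.5338 → -0.53
√T = √0.5 = 0.7071
φ(d₁) = φ(-0.53) = 0.3467
e^(−qT) = e^(−0.056·0.5) = 0.9724
vega = S·e^(−qT)·φ(d₁)·√T = 160·0.9724·0.3467·0.7071 = 38.1417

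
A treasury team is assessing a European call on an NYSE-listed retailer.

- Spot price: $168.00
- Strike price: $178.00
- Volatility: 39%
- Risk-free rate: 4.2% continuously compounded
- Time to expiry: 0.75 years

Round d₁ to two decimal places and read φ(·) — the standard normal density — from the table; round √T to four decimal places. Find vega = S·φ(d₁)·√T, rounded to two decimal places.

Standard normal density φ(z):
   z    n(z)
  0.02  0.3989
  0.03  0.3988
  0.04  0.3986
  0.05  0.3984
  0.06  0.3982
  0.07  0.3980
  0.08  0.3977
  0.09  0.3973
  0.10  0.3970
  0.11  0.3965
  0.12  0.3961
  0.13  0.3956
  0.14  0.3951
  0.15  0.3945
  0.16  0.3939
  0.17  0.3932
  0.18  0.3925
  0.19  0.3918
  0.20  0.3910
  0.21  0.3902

57.80

T = 0.75;  σ√T = 0.3377
d₁ = [ln(168/178) + (0.042 + 0.39²/2)·0.75] / 0.3377 = [-0.0578 + 0.0885] / 0.3377 = 0.0909 → 0.09
√T = √0.75 = 0.8660
φ(d₁) = φ(0.09) = 0.3973
vega = S·φ(d₁)·√T = 168·0.3973·0.8660 = 57.8024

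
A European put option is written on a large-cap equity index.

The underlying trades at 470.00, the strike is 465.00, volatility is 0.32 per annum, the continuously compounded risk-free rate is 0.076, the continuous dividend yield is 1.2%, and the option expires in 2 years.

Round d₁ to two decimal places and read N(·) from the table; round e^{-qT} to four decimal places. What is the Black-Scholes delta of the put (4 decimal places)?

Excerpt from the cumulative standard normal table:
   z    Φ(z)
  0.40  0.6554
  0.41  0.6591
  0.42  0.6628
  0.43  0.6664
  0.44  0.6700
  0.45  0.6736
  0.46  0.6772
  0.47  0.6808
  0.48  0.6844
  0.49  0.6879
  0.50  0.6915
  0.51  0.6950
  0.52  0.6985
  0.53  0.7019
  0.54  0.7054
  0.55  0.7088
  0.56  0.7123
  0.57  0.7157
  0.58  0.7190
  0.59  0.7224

σ√T = 0.32·√2 = 0.4525
d₁ = [ln(470/465) + (0.076 − 0.012 + ½·0.32²)·2] / (σ√T) = (0.0107 + 0.2304) / 0.4525 = 0.5328 which rounds to 0.53
N(d₁) = N(0.53) = 0.7019
Δ_put = e^(−qT)·(N(d₁) − 1) = 0.9763·(0.7019 − 1) = -0.2910

-0.2910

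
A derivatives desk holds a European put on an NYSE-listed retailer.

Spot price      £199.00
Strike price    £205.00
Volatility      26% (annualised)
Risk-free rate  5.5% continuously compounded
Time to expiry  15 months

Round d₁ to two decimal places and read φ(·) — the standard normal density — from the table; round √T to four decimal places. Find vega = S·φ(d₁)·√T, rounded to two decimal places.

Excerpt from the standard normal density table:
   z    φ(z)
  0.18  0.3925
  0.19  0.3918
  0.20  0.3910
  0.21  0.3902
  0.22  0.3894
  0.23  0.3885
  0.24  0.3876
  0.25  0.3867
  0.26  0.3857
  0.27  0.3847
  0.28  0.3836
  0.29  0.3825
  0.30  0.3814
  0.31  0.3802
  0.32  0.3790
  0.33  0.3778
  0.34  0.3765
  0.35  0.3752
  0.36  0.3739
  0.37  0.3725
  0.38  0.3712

85.34

T = 1.25;  σ√T = 0.2907
ln(S/K) + (r + σ²/2)T = ln(199/205) + (0.055 + 0.26²/2)·1.25 = -0.0297 + 0.1110 = 0.0813
d₁ = 0.0813 / 0.2907 = 0.2797 ⇒ 0.28
√T = √1.25 = 1.1180
φ(d₁) = φ(0.28) = 0.3836
vega = S·φ(d₁)·√T = 199·0.3836·1.1180 = 85.3441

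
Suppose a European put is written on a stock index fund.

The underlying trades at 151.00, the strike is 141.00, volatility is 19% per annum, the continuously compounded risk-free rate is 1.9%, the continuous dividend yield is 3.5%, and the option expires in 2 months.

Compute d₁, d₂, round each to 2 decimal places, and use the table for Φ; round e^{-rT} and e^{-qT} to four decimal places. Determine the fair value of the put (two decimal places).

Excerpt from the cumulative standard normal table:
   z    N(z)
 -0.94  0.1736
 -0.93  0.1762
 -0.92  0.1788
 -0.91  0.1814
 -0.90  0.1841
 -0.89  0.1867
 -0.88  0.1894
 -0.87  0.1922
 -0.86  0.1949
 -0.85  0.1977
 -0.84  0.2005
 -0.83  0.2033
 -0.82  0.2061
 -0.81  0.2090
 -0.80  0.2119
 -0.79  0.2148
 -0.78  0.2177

σ√T = 0.19·√0.1667 = 0.0776
d₁ = [ln(151/141) + (0.019 − 0.035 + ½·0.19²)·0.1667] / (σ√T) = (0.0685 + 0.0003) / 0.0776 = 0.8878 ≈ 0.89
d₂ = 0.8878 − 0.0776 = 0.8102 ≈ 0.81
e^(−qT) = e^(−0.035·0.1667) = 0.9942;  e^(−rT) = e^(−0.019·0.1667) = 0.9968
P = 141·0.9968·N(-0.81) − 151·0.9942·N(-0.89) = 141·0.9968·0.2090 − 151·0.9942·0.1867 = 29.3747 − 28.0282 = 1.3465

1.35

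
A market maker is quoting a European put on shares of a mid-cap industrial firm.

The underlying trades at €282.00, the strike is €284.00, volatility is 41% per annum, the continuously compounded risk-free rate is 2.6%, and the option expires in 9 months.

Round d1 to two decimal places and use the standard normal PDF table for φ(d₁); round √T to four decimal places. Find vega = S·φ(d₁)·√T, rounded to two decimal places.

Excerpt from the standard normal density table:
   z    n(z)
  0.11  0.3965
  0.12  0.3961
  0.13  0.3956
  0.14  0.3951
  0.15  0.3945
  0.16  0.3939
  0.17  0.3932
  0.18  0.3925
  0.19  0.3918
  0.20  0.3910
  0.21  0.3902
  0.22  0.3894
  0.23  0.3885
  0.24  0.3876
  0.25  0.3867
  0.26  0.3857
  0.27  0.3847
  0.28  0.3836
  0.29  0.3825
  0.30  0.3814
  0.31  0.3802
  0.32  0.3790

95.29

σ√T = 0.41·√0.75 = 0.3551
d₁ = [ln(282/284) + (0.026 + ½·0.41²)·0.75] / (σ√T) = (-0.0071 + 0.0825) / 0.3551 = 0.2126 ≈ 0.21
√T = √0.75 = 0.8660
φ(d₁) = φ(0.21) = 0.3902
vega = S·φ(d₁)·√T = 282·0.3902·0.8660 = 95.2915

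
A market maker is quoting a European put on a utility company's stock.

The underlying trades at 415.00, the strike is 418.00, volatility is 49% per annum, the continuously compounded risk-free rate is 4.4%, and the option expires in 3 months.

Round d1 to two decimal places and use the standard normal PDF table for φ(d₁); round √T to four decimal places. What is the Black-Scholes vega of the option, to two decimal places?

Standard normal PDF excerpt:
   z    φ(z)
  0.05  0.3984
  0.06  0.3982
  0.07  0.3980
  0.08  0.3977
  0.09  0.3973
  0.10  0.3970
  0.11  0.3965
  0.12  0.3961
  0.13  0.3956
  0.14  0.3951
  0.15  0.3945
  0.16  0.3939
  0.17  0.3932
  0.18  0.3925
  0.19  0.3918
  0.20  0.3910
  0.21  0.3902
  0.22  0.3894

σ√T = 0.49·√0.25 = 0.2450
d₁ = [ln(415/418) + (0.044 + 0.49²/2)·0.25] / 0.2450 = [-0.0072 + 0.0410] / 0.2450 = 0.1380 ≈ 0.14
√T = √0.25 = 0.5000
φ(d₁) = φ(0.14) = 0.3951
vega = S·φ(d₁)·√T = 415·0.3951·0.5000 = 81.9832

81.98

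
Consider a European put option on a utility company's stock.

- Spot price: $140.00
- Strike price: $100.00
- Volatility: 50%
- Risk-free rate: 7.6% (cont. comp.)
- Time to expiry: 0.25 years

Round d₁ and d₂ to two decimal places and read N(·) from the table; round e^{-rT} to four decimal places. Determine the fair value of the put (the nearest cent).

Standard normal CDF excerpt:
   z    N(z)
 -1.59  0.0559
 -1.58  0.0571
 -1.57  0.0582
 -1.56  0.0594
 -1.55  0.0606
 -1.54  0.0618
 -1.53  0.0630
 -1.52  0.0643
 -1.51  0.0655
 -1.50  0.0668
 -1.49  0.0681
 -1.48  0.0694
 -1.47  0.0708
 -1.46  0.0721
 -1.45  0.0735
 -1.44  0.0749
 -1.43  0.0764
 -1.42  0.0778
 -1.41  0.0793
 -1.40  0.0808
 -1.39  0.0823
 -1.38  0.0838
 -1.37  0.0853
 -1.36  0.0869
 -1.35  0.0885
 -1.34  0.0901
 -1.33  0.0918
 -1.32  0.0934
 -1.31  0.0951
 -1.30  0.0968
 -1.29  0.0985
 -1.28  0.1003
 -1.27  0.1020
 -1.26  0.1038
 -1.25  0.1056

σ√T = 0.5·√0.25 = 0.2500
d₁ = [ln(140/100) + (0.076 + ½·0.5²)·0.25] / (σ√T) = (0.3365 + 0.0503) / 0.2500 = 1.5469 which rounds to 1.55
d₂ = 1.5469 − 0.2500 = 1.2969 which rounds to 1.30
exp(−rT) = exp(−0.076·0.25) = 0.9812
N(−d₂) = N(-1.30) = 0.0968;  N(−d₁) = N(-1.55) = 0.0606
P = 100·0.9812·0.0968 − 140·0.0606 = 9.4980 − 8.4840 = 1.0140

$1.01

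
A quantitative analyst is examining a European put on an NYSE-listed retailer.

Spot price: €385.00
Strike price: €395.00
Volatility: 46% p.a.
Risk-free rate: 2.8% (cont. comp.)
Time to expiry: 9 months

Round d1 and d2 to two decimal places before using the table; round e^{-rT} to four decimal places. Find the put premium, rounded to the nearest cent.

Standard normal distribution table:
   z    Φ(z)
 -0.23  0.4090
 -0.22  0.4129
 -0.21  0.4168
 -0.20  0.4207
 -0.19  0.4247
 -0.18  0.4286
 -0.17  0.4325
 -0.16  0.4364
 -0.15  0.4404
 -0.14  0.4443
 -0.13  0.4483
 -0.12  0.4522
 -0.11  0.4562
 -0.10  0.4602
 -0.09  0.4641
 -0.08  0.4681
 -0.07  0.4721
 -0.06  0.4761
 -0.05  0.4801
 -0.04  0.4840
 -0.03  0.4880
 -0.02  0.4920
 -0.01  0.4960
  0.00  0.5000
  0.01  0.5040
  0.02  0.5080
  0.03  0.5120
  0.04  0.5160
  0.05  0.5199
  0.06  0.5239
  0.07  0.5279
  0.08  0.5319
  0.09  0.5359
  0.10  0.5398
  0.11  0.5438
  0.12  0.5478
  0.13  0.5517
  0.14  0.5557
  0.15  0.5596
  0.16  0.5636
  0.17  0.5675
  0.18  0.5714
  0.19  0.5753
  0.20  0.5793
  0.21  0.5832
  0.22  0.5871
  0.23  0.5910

σ√T = 0.46 × 0.8660 = 0.3984
d₁ = [ln(385/395) + (0.028 + ½·0.46²)·0.75] / (σ√T) = (-0.0256 + 0.1003) / 0.3984 = 0.1875 → 0.19
d₂ = 0.1875 − 0.3984 = -0.2108 → -0.21
exp(−rT) = exp(−0.028·0.75) = 0.9792
N(−d₂) = N(0.21) = 0.5832;  N(−d₁) = N(-0.19) = 0.4247
P = 395·0.9792·0.5832 − 385·0.4247 = 225.5724 − 163.5095 = 62.0629

€62.06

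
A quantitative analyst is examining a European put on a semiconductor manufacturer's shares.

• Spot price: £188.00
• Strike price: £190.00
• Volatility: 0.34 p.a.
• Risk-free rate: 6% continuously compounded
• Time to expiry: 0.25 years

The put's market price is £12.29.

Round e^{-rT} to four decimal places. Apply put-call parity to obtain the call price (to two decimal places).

£13.12

exp(−rT) = exp(−0.06·0.25) = 0.9851
Put-call parity: C − P = S − K·e^(−rT) = 188 − 190·0.9851 = 188 − 187.1690 = 0.8310
C = P + (C − P) = 12.29 + (0.8310) = 13.1210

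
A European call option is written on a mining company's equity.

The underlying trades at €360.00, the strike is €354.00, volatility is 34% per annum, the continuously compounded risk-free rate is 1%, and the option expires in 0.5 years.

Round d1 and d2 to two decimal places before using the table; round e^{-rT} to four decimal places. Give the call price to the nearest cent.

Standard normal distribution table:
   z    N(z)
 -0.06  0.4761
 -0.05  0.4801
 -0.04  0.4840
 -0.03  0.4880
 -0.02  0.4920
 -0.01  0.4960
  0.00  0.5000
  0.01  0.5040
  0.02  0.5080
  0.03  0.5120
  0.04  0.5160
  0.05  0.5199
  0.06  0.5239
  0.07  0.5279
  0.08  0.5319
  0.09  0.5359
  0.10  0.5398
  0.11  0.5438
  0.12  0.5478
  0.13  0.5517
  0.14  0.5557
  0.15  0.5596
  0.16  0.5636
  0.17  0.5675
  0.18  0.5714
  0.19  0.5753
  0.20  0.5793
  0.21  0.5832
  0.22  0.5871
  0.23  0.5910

σ√T = 0.34 × 0.7071 = 0.2404
d₁ = [ln(360/354) + (0.01 + 0.34²/2)·0.5] / 0.2404 = [0.0168 + 0.0339] / 0.2404 = 0.2109 which rounds to 0.21
d₂ = d₁ − σ√T = 0.2109 − 0.2404 = -0.0295 which rounds to -0.03
exp(−rT) = exp(−0.01·0.5) = 0.9950
N(d₁) = N(0.21) = 0.5832;  N(d₂) = N(-0.03) = 0.4880
C = 360·0.5832 − 354·0.9950·0.4880 = 209.9520 − 171.8882 = 38.0638

€38.06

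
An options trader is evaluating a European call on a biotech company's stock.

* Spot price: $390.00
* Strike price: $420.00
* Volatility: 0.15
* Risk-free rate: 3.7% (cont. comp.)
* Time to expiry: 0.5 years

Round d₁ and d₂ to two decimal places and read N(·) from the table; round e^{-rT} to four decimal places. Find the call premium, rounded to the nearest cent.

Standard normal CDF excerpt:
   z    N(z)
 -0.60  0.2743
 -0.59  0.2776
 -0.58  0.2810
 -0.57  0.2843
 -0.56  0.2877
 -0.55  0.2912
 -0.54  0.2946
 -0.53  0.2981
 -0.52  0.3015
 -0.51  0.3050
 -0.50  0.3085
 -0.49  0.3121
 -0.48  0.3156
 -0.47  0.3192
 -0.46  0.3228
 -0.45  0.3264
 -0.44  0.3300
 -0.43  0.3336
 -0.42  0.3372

$8.63

T = 0.5;  σ√T = 0.1061
d₁ = [ln(390/420) + (0.037 + 0.15²/2)·0.5] / 0.1061 = [-0.0741 + 0.0241] / 0.1061 = -0.4712 ⇒ -0.47
d₂ = d₁ − σ√T = -0.4712 − 0.1061 = -0.5773 ⇒ -0.58
exp(−rT) = exp(−0.037·0.5) = 0.9817
C = 390·N(-0.47) − 420·0.9817·N(-0.58) = 390·0.3192 − 420·0.9817·0.2810 = 124.4880 − 115.8602 = 8.6278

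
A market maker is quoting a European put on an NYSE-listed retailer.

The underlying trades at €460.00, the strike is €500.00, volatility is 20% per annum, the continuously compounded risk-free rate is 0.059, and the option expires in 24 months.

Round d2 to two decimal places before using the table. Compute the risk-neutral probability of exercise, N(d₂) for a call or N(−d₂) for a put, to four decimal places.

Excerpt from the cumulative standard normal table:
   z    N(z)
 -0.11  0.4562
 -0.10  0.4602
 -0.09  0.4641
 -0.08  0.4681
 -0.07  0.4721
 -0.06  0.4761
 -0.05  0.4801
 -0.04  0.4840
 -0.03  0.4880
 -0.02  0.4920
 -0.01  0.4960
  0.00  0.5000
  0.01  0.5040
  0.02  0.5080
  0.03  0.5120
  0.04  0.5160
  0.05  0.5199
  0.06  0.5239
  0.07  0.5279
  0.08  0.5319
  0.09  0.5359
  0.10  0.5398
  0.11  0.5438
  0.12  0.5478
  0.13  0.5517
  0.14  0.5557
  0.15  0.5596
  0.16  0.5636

σ√T = 0.2·√2 = 0.2828
d₁ = [ln(460/500) + (0.059 + 0.2²/2)·2] / 0.2828 = [-0.0834 + 0.1580] / 0.2828 = 0.2638 ⇒ 0.26
d₂ = d₁ − σ√T = 0.2638 − 0.2828 = -0.0190 ⇒ -0.02
Pr(exercise) under Q = N(−d₂) = N(0.02) = 0.5080

0.5080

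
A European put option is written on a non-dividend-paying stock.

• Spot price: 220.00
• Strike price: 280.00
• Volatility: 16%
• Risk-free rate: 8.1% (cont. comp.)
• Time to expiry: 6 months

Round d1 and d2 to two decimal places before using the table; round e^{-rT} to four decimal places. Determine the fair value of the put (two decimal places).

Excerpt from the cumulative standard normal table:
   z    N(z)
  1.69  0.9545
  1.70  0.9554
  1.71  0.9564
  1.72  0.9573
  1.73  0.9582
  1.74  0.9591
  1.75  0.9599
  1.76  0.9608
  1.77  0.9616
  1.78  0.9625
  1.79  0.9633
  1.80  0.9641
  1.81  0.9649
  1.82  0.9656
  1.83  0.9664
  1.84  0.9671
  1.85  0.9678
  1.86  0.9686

49.24

T = 0.5;  σ√T = 0.1131
ln(S/K) + (r + σ²/2)T = ln(220/280) + (0.081 + 0.16²/2)·0.5 = -0.2412 + 0.0469 = -0.1943
d₁ = -0.1943 / 0.1131 = -1.7171 ⇒ -1.72
d₂ = d₁ − σ√T = -1.7171 − 0.1131 = -1.8302 ⇒ -1.83
exp(−rT) = exp(−0.081·0.5) = 0.9603
N(−d₂) = N(1.83) = 0.9664;  N(−d₁) = N(1.72) = 0.9573
P = 280·0.9603·0.9664 − 220·0.9573 = 259.8495 − 210.6060 = 49.2435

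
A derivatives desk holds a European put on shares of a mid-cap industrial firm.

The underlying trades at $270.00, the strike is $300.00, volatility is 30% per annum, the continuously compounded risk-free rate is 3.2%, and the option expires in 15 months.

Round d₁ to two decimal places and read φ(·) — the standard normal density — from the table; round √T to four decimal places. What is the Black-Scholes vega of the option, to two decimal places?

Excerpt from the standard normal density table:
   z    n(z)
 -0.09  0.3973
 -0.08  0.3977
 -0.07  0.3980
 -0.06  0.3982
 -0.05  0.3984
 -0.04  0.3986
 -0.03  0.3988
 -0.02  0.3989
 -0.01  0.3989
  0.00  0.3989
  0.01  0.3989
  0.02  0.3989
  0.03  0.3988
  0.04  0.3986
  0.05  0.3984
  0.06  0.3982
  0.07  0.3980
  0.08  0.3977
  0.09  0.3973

120.38

σ√T = 0.3·√1.25 = 0.3354
ln(S/K) + (r + σ²/2)T = ln(270/300) + (0.032 + 0.3²/2)·1.25 = -0.1054 + 0.0963 = -0.0091
d₁ = -0.0091 / 0.3354 = -0.0272 ≈ -0.03
√T = √1.25 = 1.1180
φ(d₁) = φ(-0.03) = 0.3988
vega = S·φ(d₁)·√T = 270·0.3988·1.1180 = 120.3818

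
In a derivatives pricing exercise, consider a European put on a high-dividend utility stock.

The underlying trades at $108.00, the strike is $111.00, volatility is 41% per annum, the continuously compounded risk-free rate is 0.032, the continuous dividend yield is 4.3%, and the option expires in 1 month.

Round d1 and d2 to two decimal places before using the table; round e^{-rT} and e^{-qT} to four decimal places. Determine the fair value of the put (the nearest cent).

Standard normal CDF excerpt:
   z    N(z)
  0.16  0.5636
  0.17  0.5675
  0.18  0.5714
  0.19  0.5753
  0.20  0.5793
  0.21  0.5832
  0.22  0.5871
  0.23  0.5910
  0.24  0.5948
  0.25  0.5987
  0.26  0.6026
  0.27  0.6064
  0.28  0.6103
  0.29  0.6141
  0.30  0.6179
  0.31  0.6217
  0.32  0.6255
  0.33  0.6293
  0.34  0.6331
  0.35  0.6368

$6.91

T = 0.08333;  σ√T = 0.1184
d₁ = [ln(108/111) + (0.032 − 0.043 + 0.41²/2)·0.08333] / 0.1184 = [-0.0274 + 0.0061] / 0.1184 = -0.1801 ≈ -0.18
d₂ = d₁ − σ√T = -0.1801 − 0.1184 = -0.2984 ≈ -0.30
exp(−qT) = exp(−0.043·0.08333) = 0.9964;  exp(−rT) = exp(−0.032·0.08333) = 0.9973
N(−d₂) = N(0.30) = 0.6179;  N(−d₁) = N(0.18) = 0.5714
P = 111·0.9973·0.6179 − 108·0.9964·0.5714 = 68.4017 − 61.4890 = 6.9127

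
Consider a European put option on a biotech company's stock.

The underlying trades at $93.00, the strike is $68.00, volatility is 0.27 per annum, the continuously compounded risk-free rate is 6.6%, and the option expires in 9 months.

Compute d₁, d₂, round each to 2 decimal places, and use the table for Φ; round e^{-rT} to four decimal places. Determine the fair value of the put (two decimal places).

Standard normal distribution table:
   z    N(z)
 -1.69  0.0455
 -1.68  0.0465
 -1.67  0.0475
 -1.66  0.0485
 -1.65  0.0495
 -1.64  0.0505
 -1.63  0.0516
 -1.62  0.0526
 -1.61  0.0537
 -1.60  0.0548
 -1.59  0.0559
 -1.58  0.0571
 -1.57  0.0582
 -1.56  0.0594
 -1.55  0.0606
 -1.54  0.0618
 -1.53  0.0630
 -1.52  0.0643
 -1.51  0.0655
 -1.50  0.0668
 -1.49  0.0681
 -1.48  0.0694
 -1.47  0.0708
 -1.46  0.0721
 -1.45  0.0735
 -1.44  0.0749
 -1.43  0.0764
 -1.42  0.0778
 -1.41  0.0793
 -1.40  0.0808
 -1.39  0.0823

σ√T = 0.27·√0.75 = 0.2338
d₁ = [ln(93/68) + (0.066 + 0.27²/2)·0.75] / 0.2338 = [0.3131 + 0.0768] / 0.2338 = 1.6676 → 1.67
d₂ = d₁ − σ√T = 1.6676 − 0.2338 = 1.4338 → 1.43
exp(−rT) = exp(−0.066·0.75) = 0.9517
N(−d₂) = N(-1.43) = 0.0764;  N(−d₁) = N(-1.67) = 0.0475
P = 68·0.9517·0.0764 − 93·0.0475 = 4.9443 − 4.4175 = 0.5268

$0.53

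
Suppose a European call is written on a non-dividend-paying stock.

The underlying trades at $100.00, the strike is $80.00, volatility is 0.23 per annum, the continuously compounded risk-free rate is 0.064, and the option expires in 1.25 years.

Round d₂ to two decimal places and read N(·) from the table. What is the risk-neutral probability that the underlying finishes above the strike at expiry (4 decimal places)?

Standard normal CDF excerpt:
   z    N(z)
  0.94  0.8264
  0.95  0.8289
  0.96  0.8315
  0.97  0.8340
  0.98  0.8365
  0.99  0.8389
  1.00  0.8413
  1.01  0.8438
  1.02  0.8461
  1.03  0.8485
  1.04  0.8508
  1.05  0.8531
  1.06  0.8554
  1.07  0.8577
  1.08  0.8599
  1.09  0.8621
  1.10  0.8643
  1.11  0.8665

σ√T = 0.23·√1.25 = 0.2571
ln(S/K) + (r + σ²/2)T = ln(100/80) + (0.064 + 0.23²/2)·1.25 = 0.2231 + 0.1131 = 0.3362
d₁ = 0.3362 / 0.2571 = 1.3074 ≈ 1.31
d₂ = d₁ − σ√T = 1.3074 − 0.2571 = 1.0503 ≈ 1.05
Risk-neutral Pr[S_T > K] = N(d₂) = N(1.05) = 0.8531

0.8531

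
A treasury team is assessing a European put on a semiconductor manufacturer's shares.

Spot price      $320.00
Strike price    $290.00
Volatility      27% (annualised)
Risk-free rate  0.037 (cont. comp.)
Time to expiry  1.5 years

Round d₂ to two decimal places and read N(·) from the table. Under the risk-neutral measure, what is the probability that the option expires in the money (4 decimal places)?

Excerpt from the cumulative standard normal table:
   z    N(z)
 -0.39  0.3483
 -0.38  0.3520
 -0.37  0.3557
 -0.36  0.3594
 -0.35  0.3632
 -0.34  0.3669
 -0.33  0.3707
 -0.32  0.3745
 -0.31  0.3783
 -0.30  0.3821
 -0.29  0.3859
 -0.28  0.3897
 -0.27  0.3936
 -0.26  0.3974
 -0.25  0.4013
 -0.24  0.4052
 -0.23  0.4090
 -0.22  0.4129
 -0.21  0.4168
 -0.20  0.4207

0.3821

T = 1.5;  σ√T = 0.3307
d₁ = [ln(320/290) + (0.037 + 0.27²/2)·1.5] / 0.3307 = [0.0984 + 0.1102] / 0.3307 = 0.6309 which rounds to 0.63
d₂ = d₁ − σ√T = 0.6309 − 0.3307 = 0.3002 which rounds to 0.30
Pr(exercise) under Q = N(−d₂) = N(-0.30) = 0.3821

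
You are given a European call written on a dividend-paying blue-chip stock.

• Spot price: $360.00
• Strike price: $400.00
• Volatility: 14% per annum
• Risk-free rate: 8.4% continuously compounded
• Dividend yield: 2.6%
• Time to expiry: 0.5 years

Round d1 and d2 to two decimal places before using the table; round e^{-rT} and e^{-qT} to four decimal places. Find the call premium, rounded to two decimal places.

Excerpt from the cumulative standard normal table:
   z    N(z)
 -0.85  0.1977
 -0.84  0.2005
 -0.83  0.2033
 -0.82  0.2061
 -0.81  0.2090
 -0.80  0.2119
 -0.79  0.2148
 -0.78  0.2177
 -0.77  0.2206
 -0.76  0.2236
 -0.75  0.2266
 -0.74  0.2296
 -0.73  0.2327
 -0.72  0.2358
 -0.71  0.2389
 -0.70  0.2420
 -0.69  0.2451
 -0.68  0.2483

σ√T = 0.14 × 0.7071 = 0.0990
ln(S/K) + (r − q + σ²/2)T = ln(360/400) + (0.084 − 0.026 + 0.14²/2)·0.5 = -0.1054 + 0.0339 = -0.0715
d₁ = -0.0715 / 0.0990 = -0.7219 ⇒ -0.72
d₂ = d₁ − σ√T = -0.7219 − 0.0990 = -0.8209 ⇒ -0.82
e^(−qT) = e^(−0.026·0.5) = 0.9871;  e^(−rT) = e^(−0.084·0.5) = 0.9589
N(d₁) = N(-0.72) = 0.2358;  N(d₂) = N(-0.82) = 0.2061
C = 360·0.9871·0.2358 − 400·0.9589·0.2061 = 83.7929 − 79.0517 = 4.7412

$4.74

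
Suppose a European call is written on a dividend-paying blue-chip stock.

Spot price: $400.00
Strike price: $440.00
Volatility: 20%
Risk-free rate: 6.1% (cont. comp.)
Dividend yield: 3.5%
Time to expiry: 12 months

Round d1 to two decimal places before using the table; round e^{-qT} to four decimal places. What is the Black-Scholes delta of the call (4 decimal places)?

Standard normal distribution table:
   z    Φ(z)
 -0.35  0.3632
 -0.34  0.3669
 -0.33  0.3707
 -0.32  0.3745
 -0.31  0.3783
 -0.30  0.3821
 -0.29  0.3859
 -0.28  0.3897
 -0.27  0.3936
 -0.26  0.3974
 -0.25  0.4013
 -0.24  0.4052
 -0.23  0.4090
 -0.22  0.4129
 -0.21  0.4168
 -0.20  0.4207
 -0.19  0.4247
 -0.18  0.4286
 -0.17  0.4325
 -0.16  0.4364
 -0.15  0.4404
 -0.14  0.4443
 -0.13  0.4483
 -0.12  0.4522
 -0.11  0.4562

0.3875

T = 1;  σ√T = 0.2000
d₁ = [ln(400/440) + (0.061 − 0.035 + ½·0.2²)·1] / (σ√T) = (-0.0953 + 0.0460) / 0.2000 = -0.2466 ≈ -0.25
N(d₁) = N(-0.25) = 0.4013
Δ_call = exp(−qT)·N(d₁) = 0.9656·0.4013 = 0.3875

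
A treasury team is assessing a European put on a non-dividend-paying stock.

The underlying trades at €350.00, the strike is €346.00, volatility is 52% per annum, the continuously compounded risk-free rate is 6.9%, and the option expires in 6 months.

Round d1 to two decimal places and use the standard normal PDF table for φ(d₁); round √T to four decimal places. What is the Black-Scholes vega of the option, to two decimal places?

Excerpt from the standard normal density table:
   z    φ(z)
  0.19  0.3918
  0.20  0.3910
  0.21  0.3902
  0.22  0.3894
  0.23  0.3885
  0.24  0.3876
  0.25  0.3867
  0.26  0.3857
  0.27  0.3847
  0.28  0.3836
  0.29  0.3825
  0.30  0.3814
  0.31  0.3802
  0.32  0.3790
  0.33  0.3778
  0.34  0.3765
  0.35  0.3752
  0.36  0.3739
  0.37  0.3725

T = 0.5;  σ√T = 0.3677
d₁ = [ln(350/346) + (0.069 + ½·0.52²)·0.5] / (σ√T) = (0.0115 + 0.1021) / 0.3677 = 0.3089 ⇒ 0.31
√T = √0.5 = 0.7071
φ(d₁) = φ(0.31) = 0.3802
vega = S·φ(d₁)·√T = 350·0.3802·0.7071 = 94.0938

94.09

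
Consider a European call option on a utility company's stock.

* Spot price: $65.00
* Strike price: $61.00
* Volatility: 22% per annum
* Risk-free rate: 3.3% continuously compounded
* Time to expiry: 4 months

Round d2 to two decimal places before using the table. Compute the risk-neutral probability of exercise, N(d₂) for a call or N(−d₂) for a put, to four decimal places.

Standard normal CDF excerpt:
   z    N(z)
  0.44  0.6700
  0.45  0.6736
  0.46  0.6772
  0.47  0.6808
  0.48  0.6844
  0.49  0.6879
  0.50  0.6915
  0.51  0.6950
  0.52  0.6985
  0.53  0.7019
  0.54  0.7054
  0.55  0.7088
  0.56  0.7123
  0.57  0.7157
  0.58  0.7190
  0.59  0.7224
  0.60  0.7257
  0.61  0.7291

0.6985

σ√T = 0.22 × 0.5774 = 0.1270
d₁ = [ln(65/61) + (0.033 + 0.22²/2)·0.3333] / 0.1270 = [0.0635 + 0.0191] / 0.1270 = 0.6501 which rounds to 0.65
d₂ = d₁ − σ√T = 0.6501 − 0.1270 = 0.5231 which rounds to 0.52
Risk-neutral Pr[S_T > K] = N(d₂) = N(0.52) = 0.6985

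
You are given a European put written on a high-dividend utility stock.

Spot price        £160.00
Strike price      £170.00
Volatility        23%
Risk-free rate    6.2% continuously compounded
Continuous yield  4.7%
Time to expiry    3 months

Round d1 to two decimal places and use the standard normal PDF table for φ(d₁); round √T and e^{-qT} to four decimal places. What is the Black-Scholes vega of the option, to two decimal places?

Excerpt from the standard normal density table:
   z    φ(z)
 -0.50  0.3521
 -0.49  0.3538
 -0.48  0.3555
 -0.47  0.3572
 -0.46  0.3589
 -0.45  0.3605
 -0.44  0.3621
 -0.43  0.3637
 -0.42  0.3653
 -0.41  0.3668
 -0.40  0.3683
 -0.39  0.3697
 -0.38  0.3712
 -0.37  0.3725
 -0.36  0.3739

T = 0.25;  σ√T = 0.1150
d₁ = [ln(160/170) + (0.062 − 0.047 + ½·0.23²)·0.25] / (σ√T) = (-0.0606 + 0.0104) / 0.1150 = -0.4371 which rounds to -0.44
√T = √0.25 = 0.5000
φ(d₁) = φ(-0.44) = 0.3621
e^(−qT) = e^(−0.047·0.25) = 0.9883
vega = S·e^(−qT)·φ(d₁)·√T = 160·0.9883·0.3621·0.5000 = 28.6291

28.63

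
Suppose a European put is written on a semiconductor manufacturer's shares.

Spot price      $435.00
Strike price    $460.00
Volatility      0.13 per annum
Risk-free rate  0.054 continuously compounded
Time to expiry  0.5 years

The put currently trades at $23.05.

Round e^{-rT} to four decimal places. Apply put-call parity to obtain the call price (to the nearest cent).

$10.29

exp(−rT) = exp(−0.054·0.5) = 0.9734
Put-call parity: C − P = S − K·e^(−rT) = 435 − 460·0.9734 = 435 − 447.7640 = -12.7640
C = P + (C − P) = 23.05 + (-12.7640) = 10.2860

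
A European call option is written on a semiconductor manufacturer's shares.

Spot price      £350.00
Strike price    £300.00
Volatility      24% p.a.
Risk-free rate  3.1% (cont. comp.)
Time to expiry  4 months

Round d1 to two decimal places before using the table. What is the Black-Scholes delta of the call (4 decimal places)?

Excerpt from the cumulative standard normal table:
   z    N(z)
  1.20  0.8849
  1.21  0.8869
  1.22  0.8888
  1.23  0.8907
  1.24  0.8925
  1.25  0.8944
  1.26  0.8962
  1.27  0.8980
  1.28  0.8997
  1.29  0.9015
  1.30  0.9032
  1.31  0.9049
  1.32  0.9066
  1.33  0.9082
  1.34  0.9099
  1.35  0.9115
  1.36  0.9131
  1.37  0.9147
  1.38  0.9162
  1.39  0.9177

0.8962

σ√T = 0.24·√0.3333 = 0.1386
ln(S/K) + (r + σ²/2)T = ln(350/300) + (0.031 + 0.24²/2)·0.3333 = 0.1542 + 0.0199 = 0.1741
d₁ = 0.1741 / 0.1386 = 1.2563 → 1.26
N(d₁) = N(1.26) = 0.8962
Δ_call = N(d₁) = 0.8962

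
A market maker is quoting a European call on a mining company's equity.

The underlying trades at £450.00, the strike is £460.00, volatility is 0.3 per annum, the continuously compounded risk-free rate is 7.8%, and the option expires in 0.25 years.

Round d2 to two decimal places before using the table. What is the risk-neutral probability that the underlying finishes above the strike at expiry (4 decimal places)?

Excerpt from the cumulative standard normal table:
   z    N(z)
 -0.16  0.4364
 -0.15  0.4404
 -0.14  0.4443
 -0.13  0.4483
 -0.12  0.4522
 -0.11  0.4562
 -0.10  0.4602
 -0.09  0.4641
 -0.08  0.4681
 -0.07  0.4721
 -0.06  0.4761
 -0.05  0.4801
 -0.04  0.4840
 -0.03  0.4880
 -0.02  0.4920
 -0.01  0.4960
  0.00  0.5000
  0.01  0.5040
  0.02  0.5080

σ√T = 0.3·√0.25 = 0.1500
d₁ = [ln(450/460) + (0.078 + 0.3²/2)·0.25] / 0.1500 = [-0.0220 + 0.0307] / 0.1500 = 0.0585 ≈ 0.06
d₂ = d₁ − σ√T = 0.0585 − 0.1500 = -0.0915 ≈ -0.09
Risk-neutral Pr[S_T > K] = N(d₂) = N(-0.09) = 0.4641

0.4641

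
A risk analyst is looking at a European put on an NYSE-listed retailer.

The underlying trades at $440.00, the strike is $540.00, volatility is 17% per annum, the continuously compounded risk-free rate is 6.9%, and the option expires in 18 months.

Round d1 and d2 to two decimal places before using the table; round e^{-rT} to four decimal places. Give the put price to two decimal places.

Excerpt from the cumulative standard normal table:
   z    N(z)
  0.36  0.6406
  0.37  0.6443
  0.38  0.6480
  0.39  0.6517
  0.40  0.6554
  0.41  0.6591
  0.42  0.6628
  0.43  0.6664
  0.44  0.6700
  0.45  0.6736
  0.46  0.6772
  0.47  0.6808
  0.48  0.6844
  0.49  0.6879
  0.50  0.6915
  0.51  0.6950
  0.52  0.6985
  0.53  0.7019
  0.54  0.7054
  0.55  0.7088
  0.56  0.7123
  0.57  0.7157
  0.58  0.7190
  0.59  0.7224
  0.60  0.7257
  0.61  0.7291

σ√T = 0.17 × 1.2247 = 0.2082
d₁ = [ln(440/540) + (0.069 + 0.17²/2)·1.5] / 0.2082 = [-0.2048 + 0.1252] / 0.2082 = -0.3824 ≈ -0.38
d₂ = d₁ − σ√T = -0.3824 − 0.2082 = -0.5906 ≈ -0.59
e^(−rT) = e^(−0.069·1.5) = 0.9017
P = 540·0.9017·N(0.59) − 440·N(0.38) = 540·0.9017·0.7224 − 440·0.6480 = 351.7496 − 285.1200 = 66.6296

$66.63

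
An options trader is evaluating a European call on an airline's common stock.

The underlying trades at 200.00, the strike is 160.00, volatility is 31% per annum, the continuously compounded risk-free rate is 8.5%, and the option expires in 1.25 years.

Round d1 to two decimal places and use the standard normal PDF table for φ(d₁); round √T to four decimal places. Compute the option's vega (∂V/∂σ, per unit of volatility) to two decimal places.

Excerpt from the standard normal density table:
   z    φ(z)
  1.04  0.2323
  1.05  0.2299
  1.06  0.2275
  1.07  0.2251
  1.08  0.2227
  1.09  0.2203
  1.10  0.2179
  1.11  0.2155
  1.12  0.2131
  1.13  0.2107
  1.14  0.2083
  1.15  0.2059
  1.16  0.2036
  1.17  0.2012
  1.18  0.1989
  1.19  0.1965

47.65

T = 1.25;  σ√T = 0.3466
d₁ = [ln(200/160) + (0.085 + 0.31²/2)·1.25] / 0.3466 = [0.2231 + 0.1663] / 0.3466 = 1.1237 → 1.12
√T = √1.25 = 1.1180
φ(d₁) = φ(1.12) = 0.2131
vega = S·φ(d₁)·√T = 200·0.2131·1.1180 = 47.6492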